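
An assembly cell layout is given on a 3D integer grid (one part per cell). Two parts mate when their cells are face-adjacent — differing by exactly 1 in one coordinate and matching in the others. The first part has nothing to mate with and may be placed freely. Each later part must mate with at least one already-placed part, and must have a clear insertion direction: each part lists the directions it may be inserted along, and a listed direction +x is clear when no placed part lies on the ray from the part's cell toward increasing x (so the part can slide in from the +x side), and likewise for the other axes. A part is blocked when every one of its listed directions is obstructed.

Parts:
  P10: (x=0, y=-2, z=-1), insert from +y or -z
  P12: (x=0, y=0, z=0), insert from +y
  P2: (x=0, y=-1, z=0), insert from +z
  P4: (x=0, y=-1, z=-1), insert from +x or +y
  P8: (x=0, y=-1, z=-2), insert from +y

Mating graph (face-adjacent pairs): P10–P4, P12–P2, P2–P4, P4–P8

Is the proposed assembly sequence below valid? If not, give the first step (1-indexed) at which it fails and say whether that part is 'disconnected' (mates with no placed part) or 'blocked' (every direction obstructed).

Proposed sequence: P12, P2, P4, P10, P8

Valid

1. P12@(0, 0, 0) [+y clear] — {P12}
2. P2@(0, -1, 0) [+z clear] — {P12, P2}
3. P4@(0, -1, -1) [+x clear] — {P12, P2, P4}
4. P10@(0, -2, -1) [-z clear] — {P10, P12, P2, P4}
5. P8@(0, -1, -2) [+y clear] — {P10, P12, P2, P4, P8}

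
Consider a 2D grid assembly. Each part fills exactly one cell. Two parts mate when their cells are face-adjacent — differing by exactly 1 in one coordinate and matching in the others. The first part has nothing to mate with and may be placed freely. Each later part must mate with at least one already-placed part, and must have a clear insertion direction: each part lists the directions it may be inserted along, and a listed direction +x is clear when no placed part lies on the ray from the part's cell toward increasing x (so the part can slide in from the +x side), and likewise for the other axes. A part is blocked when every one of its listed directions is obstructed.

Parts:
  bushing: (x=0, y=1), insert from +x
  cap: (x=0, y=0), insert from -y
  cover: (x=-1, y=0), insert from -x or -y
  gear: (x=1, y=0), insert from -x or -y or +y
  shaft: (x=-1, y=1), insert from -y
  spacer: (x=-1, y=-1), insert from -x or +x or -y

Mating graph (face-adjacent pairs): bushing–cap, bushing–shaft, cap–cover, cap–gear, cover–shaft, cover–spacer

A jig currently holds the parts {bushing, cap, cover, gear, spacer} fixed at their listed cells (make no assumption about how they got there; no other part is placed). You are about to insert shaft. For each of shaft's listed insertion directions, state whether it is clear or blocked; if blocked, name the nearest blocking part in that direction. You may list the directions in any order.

-y: nearest on ray is cover@(-1, 0) ⇒ blocked

-y: blocked by cover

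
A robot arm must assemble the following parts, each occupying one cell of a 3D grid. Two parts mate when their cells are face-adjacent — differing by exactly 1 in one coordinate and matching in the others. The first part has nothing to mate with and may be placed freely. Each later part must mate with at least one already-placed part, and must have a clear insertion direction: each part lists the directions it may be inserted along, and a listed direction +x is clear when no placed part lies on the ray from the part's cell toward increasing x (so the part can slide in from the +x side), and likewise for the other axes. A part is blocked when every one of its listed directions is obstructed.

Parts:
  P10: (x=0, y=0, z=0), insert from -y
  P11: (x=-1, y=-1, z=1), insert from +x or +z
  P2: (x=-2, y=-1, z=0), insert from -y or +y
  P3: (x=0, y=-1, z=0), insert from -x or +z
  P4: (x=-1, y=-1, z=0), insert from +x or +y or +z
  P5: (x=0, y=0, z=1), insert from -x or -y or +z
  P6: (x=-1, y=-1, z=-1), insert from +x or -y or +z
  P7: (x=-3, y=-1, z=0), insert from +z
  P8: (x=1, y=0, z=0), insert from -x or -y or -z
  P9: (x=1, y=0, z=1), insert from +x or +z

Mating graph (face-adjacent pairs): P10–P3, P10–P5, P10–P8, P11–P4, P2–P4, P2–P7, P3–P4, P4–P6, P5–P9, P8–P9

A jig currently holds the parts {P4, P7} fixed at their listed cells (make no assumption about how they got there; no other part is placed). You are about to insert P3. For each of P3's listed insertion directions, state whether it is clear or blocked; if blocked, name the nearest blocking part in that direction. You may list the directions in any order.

-x: nearest on ray is P4@(-1, -1, 0) ⇒ blocked
+z: ray from P3(0, -1, 0) has no placed part ⇒ clear

+z: clear; -x: blocked by P4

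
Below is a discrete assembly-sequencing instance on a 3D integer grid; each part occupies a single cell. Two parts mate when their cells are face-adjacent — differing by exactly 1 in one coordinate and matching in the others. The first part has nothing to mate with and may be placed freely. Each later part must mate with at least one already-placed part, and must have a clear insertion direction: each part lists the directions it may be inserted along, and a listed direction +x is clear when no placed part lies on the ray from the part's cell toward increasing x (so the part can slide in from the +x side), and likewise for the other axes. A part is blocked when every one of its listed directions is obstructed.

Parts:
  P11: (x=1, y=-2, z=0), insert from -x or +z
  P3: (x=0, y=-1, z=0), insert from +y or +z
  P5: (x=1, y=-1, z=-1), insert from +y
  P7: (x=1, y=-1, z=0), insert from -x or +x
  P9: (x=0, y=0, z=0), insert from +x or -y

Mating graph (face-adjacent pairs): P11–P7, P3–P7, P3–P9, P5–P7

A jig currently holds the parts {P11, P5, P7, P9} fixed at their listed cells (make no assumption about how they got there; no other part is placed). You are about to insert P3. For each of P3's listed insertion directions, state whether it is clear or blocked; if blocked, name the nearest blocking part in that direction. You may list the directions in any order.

+y: blocked by P9; +z: clear

+y: nearest on ray is P9@(0, 0, 0) ⇒ blocked
+z: ray from P3(0, -1, 0) has no placed part ⇒ clear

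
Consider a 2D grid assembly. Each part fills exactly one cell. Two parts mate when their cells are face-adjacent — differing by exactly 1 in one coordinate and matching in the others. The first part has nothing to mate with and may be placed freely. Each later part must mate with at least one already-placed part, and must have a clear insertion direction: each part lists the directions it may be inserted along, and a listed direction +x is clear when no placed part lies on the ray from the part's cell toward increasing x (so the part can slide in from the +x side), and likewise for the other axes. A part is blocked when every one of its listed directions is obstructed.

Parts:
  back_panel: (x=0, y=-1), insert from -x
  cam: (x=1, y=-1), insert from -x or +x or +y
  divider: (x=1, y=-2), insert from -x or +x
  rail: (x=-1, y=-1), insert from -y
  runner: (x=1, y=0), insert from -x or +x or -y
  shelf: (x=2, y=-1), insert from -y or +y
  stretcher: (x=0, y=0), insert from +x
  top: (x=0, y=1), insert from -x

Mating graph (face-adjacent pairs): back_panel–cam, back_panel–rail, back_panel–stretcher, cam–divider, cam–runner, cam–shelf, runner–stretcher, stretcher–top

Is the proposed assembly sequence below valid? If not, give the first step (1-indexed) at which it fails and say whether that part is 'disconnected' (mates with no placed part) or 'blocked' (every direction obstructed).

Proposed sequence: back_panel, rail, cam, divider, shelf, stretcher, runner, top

1. back_panel@(0, -1) [-x clear] — {back_panel}
2. rail@(-1, -1) [-y clear] — {back_panel, rail}
3. cam@(1, -1) [+x clear] — {back_panel, cam, rail}
4. divider@(1, -2) [-x clear] — {back_panel, cam, divider, rail}
5. shelf@(2, -1) [-y clear] — {back_panel, cam, divider, rail, shelf}
6. stretcher@(0, 0) [+x clear] — {back_panel, cam, divider, rail, shelf, stretcher}
7. runner@(1, 0) [+x clear] — {back_panel, cam, divider, rail, runner, shelf, stretcher}
8. top@(0, 1) [-x clear] — {back_panel, cam, divider, rail, runner, shelf, stretcher, top}

Valid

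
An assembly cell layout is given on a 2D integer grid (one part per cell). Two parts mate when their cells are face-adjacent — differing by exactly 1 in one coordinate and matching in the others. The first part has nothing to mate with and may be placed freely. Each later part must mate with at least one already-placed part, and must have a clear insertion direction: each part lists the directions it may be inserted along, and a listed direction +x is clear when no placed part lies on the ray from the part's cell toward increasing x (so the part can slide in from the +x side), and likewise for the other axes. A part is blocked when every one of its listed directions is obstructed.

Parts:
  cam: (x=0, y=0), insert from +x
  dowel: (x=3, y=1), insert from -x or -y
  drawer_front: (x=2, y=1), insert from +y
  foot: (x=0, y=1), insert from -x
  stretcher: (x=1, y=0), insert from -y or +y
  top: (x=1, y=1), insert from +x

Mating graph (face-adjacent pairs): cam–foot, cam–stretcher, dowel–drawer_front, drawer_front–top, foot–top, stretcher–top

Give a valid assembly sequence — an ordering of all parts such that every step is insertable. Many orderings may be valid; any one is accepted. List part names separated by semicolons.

foot; top; drawer_front; dowel; cam; stretcher

1. foot@(0, 1) [-x clear] — {foot}
2. top@(1, 1) [+x clear] — {foot, top}
3. drawer_front@(2, 1) [+y clear] — {drawer_front, foot, top}
4. dowel@(3, 1) [-y clear] — {dowel, drawer_front, foot, top}
5. cam@(0, 0) [+x clear] — {cam, dowel, drawer_front, foot, top}
6. stretcher@(1, 0) [-y clear] — {cam, dowel, drawer_front, foot, stretcher, top}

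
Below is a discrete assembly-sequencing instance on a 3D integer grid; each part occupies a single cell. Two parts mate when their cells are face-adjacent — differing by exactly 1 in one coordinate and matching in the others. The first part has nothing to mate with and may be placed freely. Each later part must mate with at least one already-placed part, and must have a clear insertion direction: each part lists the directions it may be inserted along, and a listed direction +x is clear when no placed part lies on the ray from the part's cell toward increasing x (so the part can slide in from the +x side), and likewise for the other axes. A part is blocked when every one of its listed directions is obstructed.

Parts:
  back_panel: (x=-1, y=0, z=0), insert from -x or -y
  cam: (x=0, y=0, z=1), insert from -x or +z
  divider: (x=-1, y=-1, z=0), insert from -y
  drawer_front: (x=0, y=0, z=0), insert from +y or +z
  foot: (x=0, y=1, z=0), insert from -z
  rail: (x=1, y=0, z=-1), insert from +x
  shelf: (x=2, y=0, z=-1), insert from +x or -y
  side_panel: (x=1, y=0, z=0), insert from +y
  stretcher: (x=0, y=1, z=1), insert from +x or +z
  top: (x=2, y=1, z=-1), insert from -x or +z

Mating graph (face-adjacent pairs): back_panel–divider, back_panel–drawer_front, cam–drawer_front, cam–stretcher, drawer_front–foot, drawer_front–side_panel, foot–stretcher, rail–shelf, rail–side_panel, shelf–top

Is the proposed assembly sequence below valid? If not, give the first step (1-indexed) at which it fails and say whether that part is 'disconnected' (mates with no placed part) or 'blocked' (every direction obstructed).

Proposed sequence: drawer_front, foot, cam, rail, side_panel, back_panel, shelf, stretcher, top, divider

Invalid at step 4 (disconnected)

1. drawer_front@(0, 0, 0) [+y clear] — {drawer_front}
2. foot@(0, 1, 0) [-z clear] — {drawer_front, foot}
3. cam@(0, 0, 1) [-x clear] — {cam, drawer_front, foot}
4. rail@(1, 0, -1) — no placed neighbour ⇒ disconnected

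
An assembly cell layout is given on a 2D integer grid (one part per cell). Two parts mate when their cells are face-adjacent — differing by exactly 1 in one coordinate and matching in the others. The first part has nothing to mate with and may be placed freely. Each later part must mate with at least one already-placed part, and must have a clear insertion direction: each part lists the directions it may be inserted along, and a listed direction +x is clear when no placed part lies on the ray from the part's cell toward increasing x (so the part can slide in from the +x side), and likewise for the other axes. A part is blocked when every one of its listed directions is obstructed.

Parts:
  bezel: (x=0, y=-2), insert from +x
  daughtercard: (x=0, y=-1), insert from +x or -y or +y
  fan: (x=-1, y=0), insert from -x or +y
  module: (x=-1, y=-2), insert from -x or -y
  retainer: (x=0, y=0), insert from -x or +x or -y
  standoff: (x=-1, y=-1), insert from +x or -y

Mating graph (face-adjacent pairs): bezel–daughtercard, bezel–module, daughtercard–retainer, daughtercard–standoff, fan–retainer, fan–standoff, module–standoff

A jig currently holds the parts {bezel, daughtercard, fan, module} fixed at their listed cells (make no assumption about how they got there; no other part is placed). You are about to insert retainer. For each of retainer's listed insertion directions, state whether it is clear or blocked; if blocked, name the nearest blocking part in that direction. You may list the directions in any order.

-x: nearest on ray is fan@(-1, 0) ⇒ blocked
+x: ray from retainer(0, 0) has no placed part ⇒ clear
-y: nearest on ray is daughtercard@(0, -1) ⇒ blocked

+x: clear; -x: blocked by fan; -y: blocked by daughtercard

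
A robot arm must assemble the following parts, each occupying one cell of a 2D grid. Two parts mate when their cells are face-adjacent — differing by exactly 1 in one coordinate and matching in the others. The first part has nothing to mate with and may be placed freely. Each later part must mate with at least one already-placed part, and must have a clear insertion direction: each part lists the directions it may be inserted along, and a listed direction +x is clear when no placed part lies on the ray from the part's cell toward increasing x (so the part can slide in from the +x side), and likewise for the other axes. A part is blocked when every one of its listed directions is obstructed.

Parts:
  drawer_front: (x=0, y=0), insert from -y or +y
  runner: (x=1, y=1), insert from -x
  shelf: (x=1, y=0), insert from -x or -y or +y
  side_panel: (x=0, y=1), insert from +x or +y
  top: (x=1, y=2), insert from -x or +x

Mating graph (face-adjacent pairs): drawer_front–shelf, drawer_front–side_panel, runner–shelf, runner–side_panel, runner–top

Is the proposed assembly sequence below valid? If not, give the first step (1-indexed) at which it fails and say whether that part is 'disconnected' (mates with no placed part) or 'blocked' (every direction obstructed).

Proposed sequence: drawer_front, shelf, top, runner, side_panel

1. drawer_front@(0, 0) [-y clear] — {drawer_front}
2. shelf@(1, 0) [-y clear] — {drawer_front, shelf}
3. top@(1, 2) — no placed neighbour ⇒ disconnected

Invalid at step 3 (disconnected)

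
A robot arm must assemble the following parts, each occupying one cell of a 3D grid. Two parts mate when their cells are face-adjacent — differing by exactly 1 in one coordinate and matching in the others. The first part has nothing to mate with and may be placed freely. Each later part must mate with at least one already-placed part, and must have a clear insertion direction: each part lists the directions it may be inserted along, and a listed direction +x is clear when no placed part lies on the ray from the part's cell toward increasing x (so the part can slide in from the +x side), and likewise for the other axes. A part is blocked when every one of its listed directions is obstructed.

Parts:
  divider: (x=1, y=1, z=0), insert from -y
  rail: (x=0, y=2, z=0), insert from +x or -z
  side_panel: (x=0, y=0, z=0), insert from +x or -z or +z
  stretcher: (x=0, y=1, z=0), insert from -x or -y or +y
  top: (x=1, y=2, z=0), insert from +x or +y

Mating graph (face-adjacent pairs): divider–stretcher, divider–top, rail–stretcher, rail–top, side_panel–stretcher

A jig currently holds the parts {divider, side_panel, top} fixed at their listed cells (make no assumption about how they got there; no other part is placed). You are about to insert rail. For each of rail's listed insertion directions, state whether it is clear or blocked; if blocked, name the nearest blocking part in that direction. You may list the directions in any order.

+x: blocked by top; -z: clear

+x: nearest on ray is top@(1, 2, 0) ⇒ blocked
-z: ray from rail(0, 2, 0) has no placed part ⇒ clear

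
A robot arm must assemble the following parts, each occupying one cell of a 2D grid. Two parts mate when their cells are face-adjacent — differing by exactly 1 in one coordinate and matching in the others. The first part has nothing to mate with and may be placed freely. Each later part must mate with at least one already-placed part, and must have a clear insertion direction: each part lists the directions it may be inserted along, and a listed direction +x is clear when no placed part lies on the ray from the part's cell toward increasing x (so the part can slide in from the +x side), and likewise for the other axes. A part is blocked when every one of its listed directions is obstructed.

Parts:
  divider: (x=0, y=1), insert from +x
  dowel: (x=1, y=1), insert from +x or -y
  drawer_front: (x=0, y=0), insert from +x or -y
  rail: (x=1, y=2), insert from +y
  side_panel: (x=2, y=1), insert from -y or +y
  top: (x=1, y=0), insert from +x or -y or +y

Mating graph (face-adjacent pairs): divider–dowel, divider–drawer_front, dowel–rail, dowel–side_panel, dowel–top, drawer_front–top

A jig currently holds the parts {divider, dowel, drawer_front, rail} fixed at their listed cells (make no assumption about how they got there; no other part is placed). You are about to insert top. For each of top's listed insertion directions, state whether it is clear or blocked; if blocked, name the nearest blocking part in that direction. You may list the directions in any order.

+x: ray from top(1, 0) has no placed part ⇒ clear
-y: ray from top(1, 0) has no placed part ⇒ clear
+y: nearest on ray is dowel@(1, 1) ⇒ blocked

+x: clear; +y: blocked by dowel; -y: clear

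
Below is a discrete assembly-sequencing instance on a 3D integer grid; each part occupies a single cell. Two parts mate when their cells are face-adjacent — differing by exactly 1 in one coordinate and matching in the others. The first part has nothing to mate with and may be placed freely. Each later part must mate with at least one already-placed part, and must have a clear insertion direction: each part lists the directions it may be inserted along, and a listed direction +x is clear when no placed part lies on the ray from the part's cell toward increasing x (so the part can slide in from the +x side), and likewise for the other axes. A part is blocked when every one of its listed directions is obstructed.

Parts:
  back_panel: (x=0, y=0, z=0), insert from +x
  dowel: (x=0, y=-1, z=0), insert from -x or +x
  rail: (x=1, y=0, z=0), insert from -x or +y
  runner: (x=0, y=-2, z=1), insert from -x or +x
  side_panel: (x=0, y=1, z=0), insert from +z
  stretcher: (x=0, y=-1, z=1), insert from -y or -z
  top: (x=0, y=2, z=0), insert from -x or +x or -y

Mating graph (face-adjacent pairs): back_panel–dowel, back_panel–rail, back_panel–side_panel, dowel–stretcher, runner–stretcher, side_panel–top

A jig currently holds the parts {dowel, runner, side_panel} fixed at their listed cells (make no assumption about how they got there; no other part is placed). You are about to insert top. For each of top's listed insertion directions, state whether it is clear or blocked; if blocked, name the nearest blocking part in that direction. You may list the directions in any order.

-x: ray from top(0, 2, 0) has no placed part ⇒ clear
+x: ray from top(0, 2, 0) has no placed part ⇒ clear
-y: nearest on ray is side_panel@(0, 1, 0) ⇒ blocked

+x: clear; -x: clear; -y: blocked by side_panel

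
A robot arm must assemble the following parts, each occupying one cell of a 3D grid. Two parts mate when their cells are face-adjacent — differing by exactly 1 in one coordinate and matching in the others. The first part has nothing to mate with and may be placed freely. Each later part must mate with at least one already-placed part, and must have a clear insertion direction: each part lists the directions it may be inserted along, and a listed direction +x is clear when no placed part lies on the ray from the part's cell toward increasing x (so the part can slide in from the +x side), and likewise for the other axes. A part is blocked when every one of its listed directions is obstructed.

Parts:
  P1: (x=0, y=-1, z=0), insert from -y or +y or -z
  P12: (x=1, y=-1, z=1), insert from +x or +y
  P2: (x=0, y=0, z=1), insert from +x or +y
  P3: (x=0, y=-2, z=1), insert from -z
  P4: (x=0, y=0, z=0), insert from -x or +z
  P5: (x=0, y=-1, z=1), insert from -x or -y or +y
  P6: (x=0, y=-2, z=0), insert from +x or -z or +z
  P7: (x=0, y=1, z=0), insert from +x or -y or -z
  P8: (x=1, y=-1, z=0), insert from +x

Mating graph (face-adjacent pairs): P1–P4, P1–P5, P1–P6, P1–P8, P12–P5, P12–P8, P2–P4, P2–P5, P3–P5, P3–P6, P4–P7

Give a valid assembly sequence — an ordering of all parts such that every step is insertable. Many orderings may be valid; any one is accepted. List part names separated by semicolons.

P2; P5; P3; P1; P8; P12; P6; P4; P7

1. P2@(0, 0, 1) [+x clear] — {P2}
2. P5@(0, -1, 1) [-x clear] — {P2, P5}
3. P3@(0, -2, 1) [-z clear] — {P2, P3, P5}
4. P1@(0, -1, 0) [-y clear] — {P1, P2, P3, P5}
5. P8@(1, -1, 0) [+x clear] — {P1, P2, P3, P5, P8}
6. P12@(1, -1, 1) [+x clear] — {P1, P12, P2, P3, P5, P8}
7. P6@(0, -2, 0) [+x clear] — {P1, P12, P2, P3, P5, P6, P8}
8. P4@(0, 0, 0) [-x clear] — {P1, P12, P2, P3, P4, P5, P6, P8}
9. P7@(0, 1, 0) [+x clear] — {P1, P12, P2, P3, P4, P5, P6, P7, P8}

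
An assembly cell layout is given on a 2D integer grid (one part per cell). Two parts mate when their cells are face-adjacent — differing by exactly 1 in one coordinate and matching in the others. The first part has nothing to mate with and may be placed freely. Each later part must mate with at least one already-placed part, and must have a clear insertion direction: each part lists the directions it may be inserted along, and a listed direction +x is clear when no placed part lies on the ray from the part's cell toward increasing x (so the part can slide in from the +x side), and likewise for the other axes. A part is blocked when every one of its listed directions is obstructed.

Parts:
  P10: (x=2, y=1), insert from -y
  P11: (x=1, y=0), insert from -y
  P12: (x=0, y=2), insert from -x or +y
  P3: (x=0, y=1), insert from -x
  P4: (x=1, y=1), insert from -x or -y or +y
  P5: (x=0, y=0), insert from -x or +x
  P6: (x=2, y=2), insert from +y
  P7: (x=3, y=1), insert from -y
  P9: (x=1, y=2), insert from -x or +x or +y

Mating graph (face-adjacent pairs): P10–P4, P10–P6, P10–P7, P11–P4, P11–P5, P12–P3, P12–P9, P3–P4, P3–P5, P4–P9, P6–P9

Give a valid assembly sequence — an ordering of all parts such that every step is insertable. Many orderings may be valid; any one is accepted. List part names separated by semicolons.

P4; P10; P9; P12; P6; P7; P11; P5; P3

1. P4@(1, 1) [-x clear] — {P4}
2. P10@(2, 1) [-y clear] — {P10, P4}
3. P9@(1, 2) [-x clear] — {P10, P4, P9}
4. P12@(0, 2) [-x clear] — {P10, P12, P4, P9}
5. P6@(2, 2) [+y clear] — {P10, P12, P4, P6, P9}
6. P7@(3, 1) [-y clear] — {P10, P12, P4, P6, P7, P9}
7. P11@(1, 0) [-y clear] — {P10, P11, P12, P4, P6, P7, P9}
8. P5@(0, 0) [-x clear] — {P10, P11, P12, P4, P5, P6, P7, P9}
9. P3@(0, 1) [-x clear] — {P10, P11, P12, P3, P4, P5, P6, P7, P9}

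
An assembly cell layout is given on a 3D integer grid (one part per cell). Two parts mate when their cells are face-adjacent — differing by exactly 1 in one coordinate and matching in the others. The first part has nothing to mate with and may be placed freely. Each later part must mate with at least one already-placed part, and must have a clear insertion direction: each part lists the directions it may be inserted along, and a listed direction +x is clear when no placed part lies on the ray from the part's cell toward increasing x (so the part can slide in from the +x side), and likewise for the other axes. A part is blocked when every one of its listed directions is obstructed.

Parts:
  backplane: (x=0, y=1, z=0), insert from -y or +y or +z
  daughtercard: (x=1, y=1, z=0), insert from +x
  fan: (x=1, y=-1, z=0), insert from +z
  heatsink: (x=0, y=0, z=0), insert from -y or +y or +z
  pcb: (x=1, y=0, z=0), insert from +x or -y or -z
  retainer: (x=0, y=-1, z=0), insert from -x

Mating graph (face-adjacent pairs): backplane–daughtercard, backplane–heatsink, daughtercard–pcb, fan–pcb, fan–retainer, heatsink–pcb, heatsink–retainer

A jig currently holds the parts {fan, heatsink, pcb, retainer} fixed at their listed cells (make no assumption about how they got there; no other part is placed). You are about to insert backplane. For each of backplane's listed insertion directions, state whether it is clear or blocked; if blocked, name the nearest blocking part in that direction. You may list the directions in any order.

+y: clear; +z: clear; -y: blocked by heatsink

-y: nearest on ray is heatsink@(0, 0, 0) ⇒ blocked
+y: ray from backplane(0, 1, 0) has no placed part ⇒ clear
+z: ray from backplane(0, 1, 0) has no placed part ⇒ clear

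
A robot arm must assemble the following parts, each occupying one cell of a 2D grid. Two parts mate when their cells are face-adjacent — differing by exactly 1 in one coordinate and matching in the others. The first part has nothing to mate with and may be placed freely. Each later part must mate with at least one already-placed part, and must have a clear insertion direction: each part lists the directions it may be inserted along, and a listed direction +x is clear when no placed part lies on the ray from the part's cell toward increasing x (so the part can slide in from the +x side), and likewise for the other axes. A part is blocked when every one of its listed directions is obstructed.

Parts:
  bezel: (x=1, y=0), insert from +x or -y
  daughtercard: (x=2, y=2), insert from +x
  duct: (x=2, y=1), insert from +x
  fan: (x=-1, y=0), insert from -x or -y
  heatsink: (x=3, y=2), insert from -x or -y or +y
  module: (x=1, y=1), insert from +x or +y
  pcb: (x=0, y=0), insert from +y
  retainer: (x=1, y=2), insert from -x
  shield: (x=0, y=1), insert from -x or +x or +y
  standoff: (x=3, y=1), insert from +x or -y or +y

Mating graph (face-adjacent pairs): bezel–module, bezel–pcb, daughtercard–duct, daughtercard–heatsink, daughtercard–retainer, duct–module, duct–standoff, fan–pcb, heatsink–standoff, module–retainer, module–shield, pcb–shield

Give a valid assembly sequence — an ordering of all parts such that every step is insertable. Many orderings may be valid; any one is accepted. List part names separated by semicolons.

1. module@(1, 1) [+x clear] — {module}
2. bezel@(1, 0) [+x clear] — {bezel, module}
3. retainer@(1, 2) [-x clear] — {bezel, module, retainer}
4. daughtercard@(2, 2) [+x clear] — {bezel, daughtercard, module, retainer}
5. heatsink@(3, 2) [-y clear] — {bezel, daughtercard, heatsink, module, retainer}
6. duct@(2, 1) [+x clear] — {bezel, daughtercard, duct, heatsink, module, retainer}
7. standoff@(3, 1) [+x clear] — {bezel, daughtercard, duct, heatsink, module, retainer, standoff}
8. pcb@(0, 0) [+y clear] — {bezel, daughtercard, duct, heatsink, module, pcb, retainer, standoff}
9. shield@(0, 1) [-x clear] — {bezel, daughtercard, duct, heatsink, module, pcb, retainer, shield, standoff}
10. fan@(-1, 0) [-x clear] — {bezel, daughtercard, duct, fan, heatsink, module, pcb, retainer, shield, standoff}

module; bezel; retainer; daughtercard; heatsink; duct; standoff; pcb; shield; fan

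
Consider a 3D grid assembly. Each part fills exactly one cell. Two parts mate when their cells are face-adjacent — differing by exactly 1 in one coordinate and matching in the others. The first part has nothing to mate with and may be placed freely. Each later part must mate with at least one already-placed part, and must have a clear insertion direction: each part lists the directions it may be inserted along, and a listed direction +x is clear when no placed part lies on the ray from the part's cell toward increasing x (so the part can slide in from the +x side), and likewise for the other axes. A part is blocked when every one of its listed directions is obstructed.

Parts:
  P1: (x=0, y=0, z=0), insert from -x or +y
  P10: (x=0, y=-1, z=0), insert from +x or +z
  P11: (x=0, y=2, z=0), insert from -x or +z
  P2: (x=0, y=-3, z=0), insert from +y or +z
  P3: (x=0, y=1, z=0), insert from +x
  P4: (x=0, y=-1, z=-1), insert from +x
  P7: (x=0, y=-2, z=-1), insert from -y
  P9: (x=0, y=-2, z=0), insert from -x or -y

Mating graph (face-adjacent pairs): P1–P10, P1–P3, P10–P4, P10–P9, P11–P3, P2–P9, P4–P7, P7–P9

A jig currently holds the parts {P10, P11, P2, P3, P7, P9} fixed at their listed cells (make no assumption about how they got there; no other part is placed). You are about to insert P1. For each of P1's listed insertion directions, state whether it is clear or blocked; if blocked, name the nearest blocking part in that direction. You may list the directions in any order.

+y: blocked by P3; -x: clear

-x: ray from P1(0, 0, 0) has no placed part ⇒ clear
+y: nearest on ray is P3@(0, 1, 0) ⇒ blocked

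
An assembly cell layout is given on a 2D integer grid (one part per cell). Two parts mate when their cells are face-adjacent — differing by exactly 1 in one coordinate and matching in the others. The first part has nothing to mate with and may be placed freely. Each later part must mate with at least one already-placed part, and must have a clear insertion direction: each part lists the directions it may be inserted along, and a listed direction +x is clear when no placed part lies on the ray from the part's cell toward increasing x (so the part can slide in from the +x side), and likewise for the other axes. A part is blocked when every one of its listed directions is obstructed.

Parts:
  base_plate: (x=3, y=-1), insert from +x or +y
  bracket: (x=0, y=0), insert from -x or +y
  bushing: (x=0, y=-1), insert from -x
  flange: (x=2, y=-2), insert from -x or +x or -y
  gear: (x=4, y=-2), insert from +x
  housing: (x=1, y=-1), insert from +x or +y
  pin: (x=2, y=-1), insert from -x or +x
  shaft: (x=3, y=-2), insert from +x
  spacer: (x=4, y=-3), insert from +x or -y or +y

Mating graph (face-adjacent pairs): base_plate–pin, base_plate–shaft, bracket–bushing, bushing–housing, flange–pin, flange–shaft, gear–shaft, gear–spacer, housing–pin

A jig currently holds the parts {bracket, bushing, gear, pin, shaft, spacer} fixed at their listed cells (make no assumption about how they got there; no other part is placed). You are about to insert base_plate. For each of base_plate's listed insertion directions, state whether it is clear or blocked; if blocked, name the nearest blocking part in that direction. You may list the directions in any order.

+x: clear; +y: clear

+x: ray from base_plate(3, -1) has no placed part ⇒ clear
+y: ray from base_plate(3, -1) has no placed part ⇒ clear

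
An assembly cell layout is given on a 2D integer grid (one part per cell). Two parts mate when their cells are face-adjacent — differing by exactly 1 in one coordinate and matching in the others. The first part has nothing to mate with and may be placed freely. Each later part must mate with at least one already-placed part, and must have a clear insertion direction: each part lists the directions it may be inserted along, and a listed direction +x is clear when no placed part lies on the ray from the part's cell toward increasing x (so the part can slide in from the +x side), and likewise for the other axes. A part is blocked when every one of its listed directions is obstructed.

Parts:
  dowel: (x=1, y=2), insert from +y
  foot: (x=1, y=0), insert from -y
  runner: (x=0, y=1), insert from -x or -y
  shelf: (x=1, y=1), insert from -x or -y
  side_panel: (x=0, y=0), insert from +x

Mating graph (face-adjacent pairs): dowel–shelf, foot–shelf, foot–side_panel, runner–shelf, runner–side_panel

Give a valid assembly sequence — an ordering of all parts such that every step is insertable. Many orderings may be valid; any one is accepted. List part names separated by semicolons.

dowel; shelf; runner; side_panel; foot

1. dowel@(1, 2) [+y clear] — {dowel}
2. shelf@(1, 1) [-x clear] — {dowel, shelf}
3. runner@(0, 1) [-x clear] — {dowel, runner, shelf}
4. side_panel@(0, 0) [+x clear] — {dowel, runner, shelf, side_panel}
5. foot@(1, 0) [-y clear] — {dowel, foot, runner, shelf, side_panel}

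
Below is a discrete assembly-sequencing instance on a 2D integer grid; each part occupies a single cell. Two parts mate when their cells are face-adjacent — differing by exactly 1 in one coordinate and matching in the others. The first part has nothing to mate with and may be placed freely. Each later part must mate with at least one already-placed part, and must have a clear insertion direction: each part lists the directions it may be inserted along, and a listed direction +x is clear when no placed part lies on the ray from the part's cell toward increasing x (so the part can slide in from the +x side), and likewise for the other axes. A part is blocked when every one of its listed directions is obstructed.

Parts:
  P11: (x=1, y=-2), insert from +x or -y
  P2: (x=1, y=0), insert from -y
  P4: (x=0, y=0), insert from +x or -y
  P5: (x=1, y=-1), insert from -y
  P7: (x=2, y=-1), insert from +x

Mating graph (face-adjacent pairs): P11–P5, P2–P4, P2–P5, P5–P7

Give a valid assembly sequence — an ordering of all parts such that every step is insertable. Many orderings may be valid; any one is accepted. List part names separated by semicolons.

P4; P2; P5; P7; P11

1. P4@(0, 0) [+x clear] — {P4}
2. P2@(1, 0) [-y clear] — {P2, P4}
3. P5@(1, -1) [-y clear] — {P2, P4, P5}
4. P7@(2, -1) [+x clear] — {P2, P4, P5, P7}
5. P11@(1, -2) [+x clear] — {P11, P2, P4, P5, P7}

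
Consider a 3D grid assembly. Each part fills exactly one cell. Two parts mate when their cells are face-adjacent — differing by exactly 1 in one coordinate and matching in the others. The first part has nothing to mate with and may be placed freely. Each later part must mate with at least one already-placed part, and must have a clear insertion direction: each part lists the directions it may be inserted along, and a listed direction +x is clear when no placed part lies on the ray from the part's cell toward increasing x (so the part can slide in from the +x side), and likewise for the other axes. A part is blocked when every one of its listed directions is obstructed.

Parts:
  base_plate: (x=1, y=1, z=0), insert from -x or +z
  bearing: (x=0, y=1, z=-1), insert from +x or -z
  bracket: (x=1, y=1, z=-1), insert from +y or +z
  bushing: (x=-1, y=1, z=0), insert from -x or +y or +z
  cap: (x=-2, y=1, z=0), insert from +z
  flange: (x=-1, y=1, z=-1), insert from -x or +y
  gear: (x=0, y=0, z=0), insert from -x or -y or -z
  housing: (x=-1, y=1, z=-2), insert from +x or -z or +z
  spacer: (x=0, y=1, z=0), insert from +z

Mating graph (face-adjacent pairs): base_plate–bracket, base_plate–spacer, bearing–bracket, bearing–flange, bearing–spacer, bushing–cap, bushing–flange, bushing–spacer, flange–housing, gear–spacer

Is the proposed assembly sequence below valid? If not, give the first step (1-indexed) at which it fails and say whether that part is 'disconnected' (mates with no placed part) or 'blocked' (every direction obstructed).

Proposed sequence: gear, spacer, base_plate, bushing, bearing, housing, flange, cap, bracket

Invalid at step 6 (disconnected)

1. gear@(0, 0, 0) [-x clear] — {gear}
2. spacer@(0, 1, 0) [+z clear] — {gear, spacer}
3. base_plate@(1, 1, 0) [+z clear] — {base_plate, gear, spacer}
4. bushing@(-1, 1, 0) [-x clear] — {base_plate, bushing, gear, spacer}
5. bearing@(0, 1, -1) [+x clear] — {base_plate, bearing, bushing, gear, spacer}
6. housing@(-1, 1, -2) — no placed neighbour ⇒ disconnected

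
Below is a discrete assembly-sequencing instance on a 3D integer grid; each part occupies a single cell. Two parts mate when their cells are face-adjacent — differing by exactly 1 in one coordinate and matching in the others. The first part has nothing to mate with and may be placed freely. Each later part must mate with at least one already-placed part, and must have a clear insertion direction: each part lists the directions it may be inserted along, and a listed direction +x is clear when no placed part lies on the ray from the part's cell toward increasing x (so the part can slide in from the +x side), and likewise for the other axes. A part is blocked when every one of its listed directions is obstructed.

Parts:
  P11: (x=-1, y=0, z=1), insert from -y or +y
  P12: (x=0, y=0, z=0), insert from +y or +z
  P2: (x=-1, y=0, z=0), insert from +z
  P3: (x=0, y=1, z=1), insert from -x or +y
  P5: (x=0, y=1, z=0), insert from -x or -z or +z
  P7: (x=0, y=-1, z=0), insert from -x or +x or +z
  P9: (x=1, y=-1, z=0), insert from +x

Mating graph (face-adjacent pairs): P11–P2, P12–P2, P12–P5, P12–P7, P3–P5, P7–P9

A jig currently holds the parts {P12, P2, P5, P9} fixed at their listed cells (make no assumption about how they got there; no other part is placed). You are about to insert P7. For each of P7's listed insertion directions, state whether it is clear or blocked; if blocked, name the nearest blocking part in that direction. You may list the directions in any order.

-x: ray from P7(0, -1, 0) has no placed part ⇒ clear
+x: nearest on ray is P9@(1, -1, 0) ⇒ blocked
+z: ray from P7(0, -1, 0) has no placed part ⇒ clear

+x: blocked by P9; +z: clear; -x: clear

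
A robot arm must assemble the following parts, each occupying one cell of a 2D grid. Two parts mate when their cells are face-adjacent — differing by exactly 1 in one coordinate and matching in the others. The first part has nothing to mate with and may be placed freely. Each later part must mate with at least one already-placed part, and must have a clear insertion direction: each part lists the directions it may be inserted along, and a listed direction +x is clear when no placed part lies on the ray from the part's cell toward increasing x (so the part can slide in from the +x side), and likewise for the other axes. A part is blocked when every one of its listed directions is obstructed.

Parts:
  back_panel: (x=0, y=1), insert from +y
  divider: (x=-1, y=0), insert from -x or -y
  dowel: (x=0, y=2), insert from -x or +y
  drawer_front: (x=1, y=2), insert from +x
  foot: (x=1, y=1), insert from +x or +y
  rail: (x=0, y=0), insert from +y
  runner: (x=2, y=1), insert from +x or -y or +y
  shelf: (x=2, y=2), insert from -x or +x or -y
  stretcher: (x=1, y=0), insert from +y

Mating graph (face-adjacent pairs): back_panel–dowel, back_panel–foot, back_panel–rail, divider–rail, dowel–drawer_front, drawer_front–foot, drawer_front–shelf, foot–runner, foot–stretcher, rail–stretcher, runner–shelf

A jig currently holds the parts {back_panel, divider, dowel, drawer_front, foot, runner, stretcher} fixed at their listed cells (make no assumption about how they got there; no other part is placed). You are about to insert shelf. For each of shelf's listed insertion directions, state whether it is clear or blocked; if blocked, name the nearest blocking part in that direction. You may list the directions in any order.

-x: nearest on ray is drawer_front@(1, 2) ⇒ blocked
+x: ray from shelf(2, 2) has no placed part ⇒ clear
-y: nearest on ray is runner@(2, 1) ⇒ blocked

+x: clear; -x: blocked by drawer_front; -y: blocked by runner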